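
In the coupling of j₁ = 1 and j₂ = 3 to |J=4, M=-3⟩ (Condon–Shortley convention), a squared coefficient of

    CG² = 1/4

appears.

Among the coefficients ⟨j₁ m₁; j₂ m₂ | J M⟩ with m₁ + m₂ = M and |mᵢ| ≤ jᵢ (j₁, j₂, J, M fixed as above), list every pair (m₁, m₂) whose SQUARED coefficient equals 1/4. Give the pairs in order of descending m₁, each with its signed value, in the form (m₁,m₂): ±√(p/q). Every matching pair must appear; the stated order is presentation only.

(0,-3): +√(1/4)

Admissible pairs with m₁+m₂ = M = -3: (-1,-2), (0,-3)
  (m₁,m₂)=(0,-3): CG² = 1/4, CG = +√(1/4)   ← matches the target
  (m₁,m₂)=(-1,-2): CG² = 3/4, CG = +√(3/4)
Pairs with CG² = 1/4: (0,-3): +√(1/4)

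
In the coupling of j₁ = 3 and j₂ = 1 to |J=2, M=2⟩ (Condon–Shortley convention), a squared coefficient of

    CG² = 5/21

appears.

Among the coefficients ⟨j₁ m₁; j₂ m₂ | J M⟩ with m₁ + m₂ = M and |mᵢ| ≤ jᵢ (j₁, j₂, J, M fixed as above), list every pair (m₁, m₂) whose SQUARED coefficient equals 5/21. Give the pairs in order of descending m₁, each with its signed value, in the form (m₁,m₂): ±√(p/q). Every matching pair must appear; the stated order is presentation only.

Admissible pairs with m₁+m₂ = M = 2: (1,1), (2,0), (3,-1)
  (m₁,m₂)=(3,-1): CG² = 5/7, CG = +√(5/7)
  (m₁,m₂)=(2,0): CG² = 5/21, CG = −√(5/21)   ← matches the target
  (m₁,m₂)=(1,1): CG² = 1/21, CG = +√(1/21)
Pairs with CG² = 5/21: (2,0): −√(5/21)

(2,0): −√(5/21)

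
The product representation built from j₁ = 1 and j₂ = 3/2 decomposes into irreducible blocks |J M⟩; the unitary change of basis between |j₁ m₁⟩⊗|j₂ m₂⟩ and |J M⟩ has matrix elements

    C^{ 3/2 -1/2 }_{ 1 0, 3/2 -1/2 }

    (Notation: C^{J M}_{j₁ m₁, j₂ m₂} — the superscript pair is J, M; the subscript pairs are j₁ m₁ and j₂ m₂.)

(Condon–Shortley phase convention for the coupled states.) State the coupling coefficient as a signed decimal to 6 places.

j₁+j₂−J=1  J+j₁−j₂=1  J−j₁+j₂=2  j₁+j₂+J+1=5
(j₁±m₁, j₂±m₂, J±M) = (1,1,1,2,1,2)
P² = 4/15
sum k=0..1:
  [0] +1/1 = 1
  [1] −1/2 = -1/2
S = 1/2
C² = P²·S² = 1/15 ; C = +0.258199

+0.258199  (= +√(1/15))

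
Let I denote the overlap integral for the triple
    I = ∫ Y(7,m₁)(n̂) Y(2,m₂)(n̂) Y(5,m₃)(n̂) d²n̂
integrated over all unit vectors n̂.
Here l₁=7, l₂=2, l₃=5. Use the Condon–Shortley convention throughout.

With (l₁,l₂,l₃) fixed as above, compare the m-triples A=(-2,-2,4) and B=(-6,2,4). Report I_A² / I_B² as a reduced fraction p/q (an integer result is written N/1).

l's match ⇒ only the (l;m) 3-j factors differ between A and B.
A: triangle coeff Δ(7,2,5) = 1/15015; Σ_t [0,0]: t=0:+1/8709120 = 1/8709120; (3j)²=1/3003 [(7 2 5; -2 -2 4)], sign=-1
B: triangle coeff Δ(7,2,5) = 1/15015; Σ_t [4,4]: t=4:+1/8709120 = 1/8709120; (3j)²=1/21 [(7 2 5; -6 2 4)], sign=-1
I_A²/I_B² = (1/3003)/(1/21) = 1/143

1/143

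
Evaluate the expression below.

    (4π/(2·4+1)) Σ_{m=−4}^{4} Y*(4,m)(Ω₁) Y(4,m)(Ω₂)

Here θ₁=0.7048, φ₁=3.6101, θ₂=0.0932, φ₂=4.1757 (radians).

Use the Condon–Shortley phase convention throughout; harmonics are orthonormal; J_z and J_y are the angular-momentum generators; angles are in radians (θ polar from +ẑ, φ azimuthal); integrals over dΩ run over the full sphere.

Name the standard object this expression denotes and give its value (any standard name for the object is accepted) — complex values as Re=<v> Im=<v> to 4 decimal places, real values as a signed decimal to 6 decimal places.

Legendre polynomial (addition theorem), -0.204202

This sum is the spherical-harmonic addition theorem: it equals the Legendre polynomial P_l(cos γ) of the angle γ between the two directions.
Term-by-term m-sum for l=4 (normalisation 4π/9 = 1.396263):
  m=-4: Y*=(-0.023282, 0.074413)  Y=(-0.000018, 0.000028)  product (-0.000002, -0.000002)
  m=-3: Y*=(-0.042659, -0.255756)  Y=(0.001004, 0.000039)  product (-0.000033, -0.000258)
  m=-2: Y*=(0.254596, 0.346426)  Y=(-0.008211, -0.015123)  product (0.003148, -0.006695)
  m=-1: Y*=(-0.221181, -0.111938)  Y=(-0.088295, 0.148411)  product (0.036142, -0.022942)
  m=+0: Y*=(-0.277513, -0.000000)  Y=(0.809913, 0.000000)  product (-0.224761, -0.000000)
  m=+1: Y*=(0.221181, -0.111938)  Y=(0.088295, 0.148411)  product (0.036142, 0.022942)
  m=+2: Y*=(0.254596, -0.346426)  Y=(-0.008211, 0.015123)  product (0.003148, 0.006695)
  m=+3: Y*=(0.042659, -0.255756)  Y=(-0.001004, 0.000039)  product (-0.000033, 0.000258)
  m=+4: Y*=(-0.023282, -0.074413)  Y=(-0.000018, -0.000028)  product (-0.000002, 0.000002)
Total Σ_m = (-0.146249, -0.000000). Multiply by 1.396263: (-0.204202, -0.000000). P_4(cos γ) = -0.204202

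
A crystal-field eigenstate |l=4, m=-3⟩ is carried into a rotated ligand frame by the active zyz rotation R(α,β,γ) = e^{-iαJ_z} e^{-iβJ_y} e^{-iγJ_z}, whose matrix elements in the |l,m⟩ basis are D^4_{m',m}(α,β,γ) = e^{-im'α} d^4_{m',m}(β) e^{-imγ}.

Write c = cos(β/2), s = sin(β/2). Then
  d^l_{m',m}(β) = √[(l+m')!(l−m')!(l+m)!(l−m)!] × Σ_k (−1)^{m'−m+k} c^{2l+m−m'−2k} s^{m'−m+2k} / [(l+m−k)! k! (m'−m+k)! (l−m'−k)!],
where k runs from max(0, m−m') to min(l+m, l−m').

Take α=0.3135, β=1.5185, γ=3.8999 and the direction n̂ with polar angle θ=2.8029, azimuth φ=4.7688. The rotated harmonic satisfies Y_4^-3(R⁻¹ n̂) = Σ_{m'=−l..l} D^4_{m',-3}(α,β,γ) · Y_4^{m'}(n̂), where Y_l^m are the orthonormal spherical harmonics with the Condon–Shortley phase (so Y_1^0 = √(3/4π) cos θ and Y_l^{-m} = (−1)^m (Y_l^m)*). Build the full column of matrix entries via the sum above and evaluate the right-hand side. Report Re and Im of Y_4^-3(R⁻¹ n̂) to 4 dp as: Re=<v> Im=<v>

Need the full column D^4_{m',-3} for m'=−4..4 at α=0.3135, β=1.5185, γ=3.8999.
cos(β/2)=0.725352, sin(β/2)=0.688378
d^4_{-4,-3}: single k=1 term ⇒ +0.205691;  D = +0.190454+0.077693i
d^4_{-3,-3}: k∈[0..1] ⇒ +0.076629 -0.483110 = -0.406481;  D = -0.405374-0.029983i
d^4_{-2,-3}: k∈[0..1] ⇒ -0.272104 +0.735209 = +0.463106;  D = +0.449868-0.109933i
d^4_{-1,-3}: k∈[0..1] ⇒ +0.547795 -0.822285 = -0.274490;  D = -0.233553+0.144213i
d^4_{0,-3}: k∈[0..1] ⇒ -0.774979 +0.697983 = -0.076995;  D = -0.049844+0.058684i
d^4_{1,-3}: k∈[0..1] ⇒ +0.822285 -0.444354 = +0.377931;  D = +0.143904-0.349462i
d^4_{2,-3}: k∈[0..1] ⇒ -0.662165 +0.198793 = -0.463373;  D = -0.035703+0.461995i
d^4_{3,-3}: k∈[0..1] ⇒ +0.391883 -0.050421 = +0.341462;  D = -0.079963-0.331967i
d^4_{4,-3}: single k=0 term ⇒ -0.150273;  D = +0.078530+0.128121i
Y_4^{m'}(θ=2.8029,φ=4.7688) and Σ D·Y over m':
  (+0.1905+0.0777i)·(+0.0053-0.0012i)  (-0.4054-0.0300i)·(+0.0073+0.0427i)  (+0.4499-0.1099i)·(-0.1918+0.0217i)  (-0.2336+0.1442i)·(-0.0270-0.4777i)  (-0.0498+0.0587i)·(+0.4243+0.0000i)  (+0.1439-0.3495i)·(+0.0270-0.4777i)  (-0.0357+0.4620i)·(-0.1918-0.0217i)  (-0.0800-0.3320i)·(-0.0073+0.0427i)  (+0.0785+0.1281i)·(+0.0053+0.0012i)
Y_4^-3(R⁻¹ n̂) = -0.161595-0.020136i

Re=-0.1616 Im=-0.0201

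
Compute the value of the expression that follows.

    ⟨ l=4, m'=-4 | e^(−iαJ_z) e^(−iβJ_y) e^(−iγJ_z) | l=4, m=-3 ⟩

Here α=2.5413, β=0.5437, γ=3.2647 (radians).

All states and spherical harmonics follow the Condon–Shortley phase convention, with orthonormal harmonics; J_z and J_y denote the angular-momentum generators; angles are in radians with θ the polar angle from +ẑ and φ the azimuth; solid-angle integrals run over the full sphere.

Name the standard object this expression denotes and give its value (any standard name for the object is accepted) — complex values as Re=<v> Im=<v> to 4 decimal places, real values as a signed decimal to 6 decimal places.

Wigner D-matrix element, Re=0.2600 Im=0.5234

This is a Wigner D-matrix element — the rotation-matrix element ⟨l m'| R(α,β,γ) |l m⟩ in the angular-momentum basis.
Split into d^4_{-4,-3}(β=0.5437) × two z-phases.
c=cos(0.543700/2)=0.963276, s=sin(0.543700/2)=0.268514; N=√[1·40320·1·5040]=14255.272709
k∈{1} keeps every argument non-negative
  k=1: (−1)^0·14255.2727/(5040)·0.9633^7·0.2685^1 = +0.584476
d^4_{-4,-3}(0.5437) = +0.584476
Attach z-rotation phases: D = e^{-i(-4)(2.5413)}·(+0.584476)·e^{-i(-3)(3.2647)} = +0.260028+0.523447i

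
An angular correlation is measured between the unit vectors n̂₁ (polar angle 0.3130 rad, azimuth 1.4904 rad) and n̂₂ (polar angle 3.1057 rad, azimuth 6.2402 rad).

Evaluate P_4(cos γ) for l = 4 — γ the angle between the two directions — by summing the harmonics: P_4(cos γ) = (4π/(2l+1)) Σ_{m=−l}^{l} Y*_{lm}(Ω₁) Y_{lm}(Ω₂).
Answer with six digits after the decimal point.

0.557150

Addition theorem: P_4(cos γ) = (4π/9) Σ_m Y*_{lm}(Ω₁) Y_{lm}(Ω₂), m = −4…4:
  [-4]  conj(Y_{4,-4})(Ω₁) = (0.003774, -0.001257) ; Y_{4,-4}(Ω₂) = (0.000001, 0.000000) ; Δ = (0.000000, -0.000000)
  [-3]  conj(Y_{4,-3})(Ω₁) = (-0.008304, -0.033759) ; Y_{4,-3}(Ω₂) = (-0.000057, -0.000007) ; Δ = (0.000000, 0.000002)
  [-2]  conj(Y_{4,-2})(Ω₁) = (-0.167067, 0.027097) ; Y_{4,-2}(Ω₂) = (0.002571, 0.000222) ; Δ = (-0.000436, 0.000033)
  [-1]  conj(Y_{4,-1})(Ω₁) = (0.037134, 0.460897) ; Y_{4,-1}(Ω₂) = (-0.067648, -0.002910) ; Δ = (-0.001171, -0.031287)
  [+0]  conj(Y_{4,0})(Ω₁) = (0.478381, -0.000000) ; Y_{4,0}(Ω₂) = (0.840842, 0.000000) ; Δ = (0.402242, 0.000000)
  [+1]  conj(Y_{4,1})(Ω₁) = (-0.037134, 0.460897) ; Y_{4,1}(Ω₂) = (0.067648, -0.002910) ; Δ = (-0.001171, 0.031287)
  [+2]  conj(Y_{4,2})(Ω₁) = (-0.167067, -0.027097) ; Y_{4,2}(Ω₂) = (0.002571, -0.000222) ; Δ = (-0.000436, -0.000033)
  [+3]  conj(Y_{4,3})(Ω₁) = (0.008304, -0.033759) ; Y_{4,3}(Ω₂) = (0.000057, -0.000007) ; Δ = (0.000000, -0.000002)
  [+4]  conj(Y_{4,4})(Ω₁) = (0.003774, 0.001257) ; Y_{4,4}(Ω₂) = (0.000001, -0.000000) ; Δ = (0.000000, 0.000000)
Σ over m = (0.399030, -0.000000); ×(4π/9) → (0.557150, -0.000000). Real part: 0.557150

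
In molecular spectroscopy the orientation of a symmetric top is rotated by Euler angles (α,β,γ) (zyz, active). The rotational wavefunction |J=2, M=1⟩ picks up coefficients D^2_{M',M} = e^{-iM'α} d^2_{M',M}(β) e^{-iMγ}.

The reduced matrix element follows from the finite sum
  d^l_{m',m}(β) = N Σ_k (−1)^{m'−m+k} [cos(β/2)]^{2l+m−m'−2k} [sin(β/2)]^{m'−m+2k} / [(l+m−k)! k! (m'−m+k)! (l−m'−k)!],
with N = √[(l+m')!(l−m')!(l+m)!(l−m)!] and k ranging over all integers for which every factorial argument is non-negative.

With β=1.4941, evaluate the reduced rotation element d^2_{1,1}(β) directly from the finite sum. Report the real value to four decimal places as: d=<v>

d=-0.4558

d^2_{1,1}(β=1.4941) via the finite sum:
With c≡cos(β/2)=0.733697 and s≡sin(β/2)=0.679477, N=[6·1·6·1]^{1/2}=6.000000
k∈{0,1} keeps every argument non-negative
  k=0: (−1)^0·6.0000/(6)·0.7337^4·0.6795^0 = +0.289778
  k=1: (−1)^1·6.0000/(2)·0.7337^2·0.6795^2 = -0.745597
d^2_{1,1}(1.4941) = +0.289778 -0.745597 = -0.455819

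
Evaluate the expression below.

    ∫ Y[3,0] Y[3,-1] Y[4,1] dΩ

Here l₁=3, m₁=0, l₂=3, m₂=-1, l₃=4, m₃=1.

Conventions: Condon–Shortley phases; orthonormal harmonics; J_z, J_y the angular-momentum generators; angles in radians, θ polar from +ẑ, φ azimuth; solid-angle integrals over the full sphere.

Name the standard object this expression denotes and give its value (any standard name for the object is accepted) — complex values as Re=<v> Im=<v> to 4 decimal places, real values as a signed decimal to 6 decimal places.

This is a Gaunt coefficient — the integral of a triple product of spherical harmonics over the sphere.
Rules hold: Σm=0, L=10 even, 0≤4≤6.
N = 7·7·9 = 441
Δ = 2!·4!·4!/11! = 1/34650
Racah Σ t=0..2: t=0:+1/72 t=1:−1/16 t=2:+1/72 = -5/144
⇒ 3j(3 3 4; 0 0 0)² = 2/77, sgn -1
Racah Σ t=0..2: t=0:+1/48 t=1:−1/24 t=2:+1/288 = -5/288
⇒ 3j(3 3 4; 0 -1 1)² = 5/462, sgn +1
4πI² = N·(3j₀)²·(3jₘ)² = 15/121
I = -1·√(0.123967/4π) = -0.09932258

Gaunt coefficient, -0.099323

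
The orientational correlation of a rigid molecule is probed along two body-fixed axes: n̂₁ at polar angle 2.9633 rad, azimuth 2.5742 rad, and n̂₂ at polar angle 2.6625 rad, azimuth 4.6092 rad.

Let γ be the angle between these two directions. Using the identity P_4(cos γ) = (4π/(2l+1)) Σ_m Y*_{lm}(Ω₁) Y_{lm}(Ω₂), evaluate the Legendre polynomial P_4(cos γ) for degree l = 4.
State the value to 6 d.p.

Summing Y*_{l m}(θ₁,φ₁)·Y_{l m}(θ₂,φ₂) over m ∈ [−4, 4]; prefactor 4π/(2·4+1) = 1.396263:
  term(m=-4) = -0.000002-0.000008i   from Y*(Ω₁)=-0.000282-0.000335i, Y(Ω₂)=+0.018304+0.008016i
  term(m=-3) = +0.000736+0.000133i   from Y*(Ω₁)=-0.000900-0.006812i, Y(Ω₂)=-0.033147+0.103632i
  term(m=-2) = -0.011687+0.015619i   from Y*(Ω₁)=+0.025683-0.055124i, Y(Ω₂)=-0.313967-0.065732i
  term(m=-1) = -0.067945-0.135701i   from Y*(Ω₁)=+0.263202-0.167737i, Y(Ω₂)=+0.050086-0.483657i
  term(m=+0) = +0.081941+0.000000i   from Y*(Ω₁)=+0.716857-0.000000i, Y(Ω₂)=+0.114305+0.000000i
  term(m=+1) = -0.067945+0.135701i   from Y*(Ω₁)=-0.263202-0.167737i, Y(Ω₂)=-0.050086-0.483657i
  term(m=+2) = -0.011687-0.015619i   from Y*(Ω₁)=+0.025683+0.055124i, Y(Ω₂)=-0.313967+0.065732i
  term(m=+3) = +0.000736-0.000133i   from Y*(Ω₁)=+0.000900-0.006812i, Y(Ω₂)=+0.033147+0.103632i
  term(m=+4) = -0.000002+0.000008i   from Y*(Ω₁)=-0.000282+0.000335i, Y(Ω₂)=+0.018304-0.008016i
Accumulated sum -0.075856+0.000000i; after 4π/(2l+1) scaling, -0.105915+0.000000i ⇒ P_4 = -0.105915

-0.105915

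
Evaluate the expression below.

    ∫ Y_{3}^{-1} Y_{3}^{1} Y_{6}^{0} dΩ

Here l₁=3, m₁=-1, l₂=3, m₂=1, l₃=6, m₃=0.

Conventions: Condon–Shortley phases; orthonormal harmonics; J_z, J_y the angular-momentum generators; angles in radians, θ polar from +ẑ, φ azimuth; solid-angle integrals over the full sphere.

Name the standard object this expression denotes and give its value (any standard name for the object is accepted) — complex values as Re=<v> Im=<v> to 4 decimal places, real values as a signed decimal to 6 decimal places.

Gaunt coefficient, +0.177816

This is a Gaunt coefficient — the integral of a triple product of spherical harmonics over the sphere.
Rules hold: Σm=0, L=12 even, 0≤6≤6.
N = 7·7·13 = 637
Δ = 0!·6!·6!/13! = 1/12012
Racah Σ t=0..0: t=0:+1/1296 = 1/1296
⇒ 3j(3 3 6; 0 0 0)² = 100/3003, sgn +1
Racah Σ t=0..0: t=0:+1/2304 = 1/2304
⇒ 3j(3 3 6; -1 1 0)² = 75/4004, sgn +1
4πI² = N·(3j₀)²·(3jₘ)² = 625/1573
I = +1·√(0.39733/4π) = 0.17781595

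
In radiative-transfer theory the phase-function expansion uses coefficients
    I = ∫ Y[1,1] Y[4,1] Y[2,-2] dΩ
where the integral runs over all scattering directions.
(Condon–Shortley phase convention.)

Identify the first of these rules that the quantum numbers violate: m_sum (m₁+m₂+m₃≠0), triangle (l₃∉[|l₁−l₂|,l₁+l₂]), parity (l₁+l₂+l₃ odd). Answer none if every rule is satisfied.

triangle

Σmᵢ = 0  ✓
l₃∈[|l₁−l₂|,l₁+l₂]=[3,5] required, l₃=2 fails  ✗
Σlᵢ = 7 ⇒ odd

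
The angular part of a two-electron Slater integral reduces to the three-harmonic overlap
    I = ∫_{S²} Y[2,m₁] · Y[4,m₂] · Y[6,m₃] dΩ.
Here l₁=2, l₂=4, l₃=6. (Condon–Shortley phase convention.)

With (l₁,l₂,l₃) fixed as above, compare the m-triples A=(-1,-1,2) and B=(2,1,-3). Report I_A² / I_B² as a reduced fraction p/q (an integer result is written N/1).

16/9

l's match ⇒ only the (l;m) 3-j factors differ between A and B.
A: triangle coeff Δ(2,4,6) = 1/6435; Σ_t [0,0]: t=0:+1/4320 = 1/4320; (3j)²=224/6435 [(2 4 6; -1 -1 2)], sign=+1
B: triangle coeff Δ(2,4,6) = 1/6435; Σ_t [0,0]: t=0:+1/17280 = 1/17280; (3j)²=14/715 [(2 4 6; 2 1 -3)], sign=-1
I_A²/I_B² = (224/6435)/(14/715) = 16/9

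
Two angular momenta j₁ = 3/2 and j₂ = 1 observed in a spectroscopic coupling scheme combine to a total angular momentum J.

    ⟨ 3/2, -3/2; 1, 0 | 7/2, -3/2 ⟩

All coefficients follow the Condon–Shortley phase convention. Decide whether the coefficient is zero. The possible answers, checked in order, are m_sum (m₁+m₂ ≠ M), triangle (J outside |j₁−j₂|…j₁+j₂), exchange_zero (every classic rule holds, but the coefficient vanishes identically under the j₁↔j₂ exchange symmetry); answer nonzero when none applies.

triangle

m-sum: m₁+m₂ = -3/2+0 = -3/2, M = -3/2  ✓
triangle: need |j₁−j₂| ≤ J ≤ j₁+j₂, i.e. J ∈ [1/2, 5/2]; J = 7/2 is outside ✗ ⇒ coefficient is 0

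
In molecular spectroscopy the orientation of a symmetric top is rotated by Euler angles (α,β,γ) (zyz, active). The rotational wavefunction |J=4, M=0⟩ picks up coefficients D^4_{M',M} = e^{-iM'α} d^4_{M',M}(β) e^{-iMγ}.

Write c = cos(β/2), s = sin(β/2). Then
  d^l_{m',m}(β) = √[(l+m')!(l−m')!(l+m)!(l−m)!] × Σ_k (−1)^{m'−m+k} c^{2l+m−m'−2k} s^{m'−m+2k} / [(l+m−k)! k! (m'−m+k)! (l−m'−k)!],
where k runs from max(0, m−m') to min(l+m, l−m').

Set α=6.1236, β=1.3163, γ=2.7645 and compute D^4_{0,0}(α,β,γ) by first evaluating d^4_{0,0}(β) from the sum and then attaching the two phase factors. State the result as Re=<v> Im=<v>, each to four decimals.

Split into d^4_{0,0}(β=1.3163) × two z-phases.
c=cos(1.316300/2)=0.791125, s=sin(1.316300/2)=0.611654; N=√[24·24·24·24]=576.000000
Admissible k: 0..4 (factorial args all ≥0)
  k=0: (−1)^0·576.0000/(576)·0.7911^8·0.6117^0 = +0.153448
  k=1: (−1)^1·576.0000/(36)·0.7911^6·0.6117^2 = -1.467585
  k=2: (−1)^2·576.0000/(16)·0.7911^4·0.6117^4 = +1.973820
  k=3: (−1)^3·576.0000/(36)·0.7911^2·0.6117^6 = -0.524381
  k=4: (−1)^4·576.0000/(576)·0.7911^0·0.6117^8 = +0.019591
d^4_{0,0}(1.3163) = +0.153448 -1.467585 +1.973820 -0.524381 +0.019591 = +0.154893
Attach z-rotation phases: D = e^{-i(0)(6.1236)}·(+0.154893)·e^{-i(0)(2.7645)} = +0.154893+0.000000i

Re=0.1549 Im=0.0000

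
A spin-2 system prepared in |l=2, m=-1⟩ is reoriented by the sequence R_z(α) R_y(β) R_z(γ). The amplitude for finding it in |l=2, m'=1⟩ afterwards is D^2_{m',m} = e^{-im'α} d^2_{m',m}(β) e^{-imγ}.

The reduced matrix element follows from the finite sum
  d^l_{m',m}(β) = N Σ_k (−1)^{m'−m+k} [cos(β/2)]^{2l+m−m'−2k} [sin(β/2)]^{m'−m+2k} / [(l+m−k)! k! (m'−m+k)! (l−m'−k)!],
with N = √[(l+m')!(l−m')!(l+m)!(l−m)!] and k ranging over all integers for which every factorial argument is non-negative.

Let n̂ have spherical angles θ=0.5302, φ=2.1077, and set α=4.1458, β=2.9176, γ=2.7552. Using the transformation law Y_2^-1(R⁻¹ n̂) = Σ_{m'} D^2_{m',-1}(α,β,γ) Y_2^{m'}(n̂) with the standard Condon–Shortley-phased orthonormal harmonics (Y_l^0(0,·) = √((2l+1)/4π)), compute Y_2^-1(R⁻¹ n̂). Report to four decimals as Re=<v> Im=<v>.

Re=0.1367 Im=0.2802

Need the full column D^2_{m',-1} for m'=−2..2 at α=4.1458, β=2.9176, γ=2.7552.
cos(β/2)=0.111762, sin(β/2)=0.993735
d^2_{-2,-1}: single k=1 term ⇒ +0.002775;  D = +0.000142-0.002771i
d^2_{-1,-1}: k∈[0..1] ⇒ +0.000156 -0.037004 = -0.036848;  D = -0.030037-0.021345i
d^2_{0,-1}: k∈[0..1] ⇒ -0.003398 +0.268648 = +0.265249;  D = -0.245694+0.099959i
d^2_{1,-1}: k∈[0..1] ⇒ +0.037004 -0.975174 = -0.938170;  D = -0.168141+0.922980i
d^2_{2,-1}: single k=0 term ⇒ -0.219350;  D = -0.160976-0.149001i
Y_2^{m'}(θ=0.5302,φ=2.1077) and Σ D·Y over m':
  (+0.0001-0.0028i)·(-0.0471+0.0868i)  (-0.0300-0.0213i)·(-0.1724-0.2896i)  (-0.2457+0.1000i)·(+0.3888+0.0000i)  (-0.1681+0.9230i)·(+0.1724-0.2896i)  (-0.1610-0.1490i)·(-0.0471-0.0868i)
Y_2^-1(R⁻¹ n̂) = +0.136673+0.280193i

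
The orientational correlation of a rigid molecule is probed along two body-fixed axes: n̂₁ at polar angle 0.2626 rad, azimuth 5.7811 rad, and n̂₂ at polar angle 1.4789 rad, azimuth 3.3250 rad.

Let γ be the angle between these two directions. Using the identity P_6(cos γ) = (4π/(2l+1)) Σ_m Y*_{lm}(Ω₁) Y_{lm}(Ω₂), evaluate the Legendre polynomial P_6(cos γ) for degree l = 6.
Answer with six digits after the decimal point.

Summing Y*_{l m}(θ₁,φ₁)·Y_{l m}(θ₂,φ₂) over m ∈ [−6, 6]; prefactor 4π/(2·6+1) = 0.966644:
  m=-6: (-0.00015 - 0.00002j) × (0.21345 - 0.41984j) = -0.00004 + 0.00006j  (running Σ = -0.00004 + 0.00006j)
  m=-5: (-0.00154 - 0.00112j) × (-0.09144 + 0.11935j) = 0.00027 - 0.00008j  (running Σ = 0.00024 - 0.00002j)
  m=-4: (-0.00636 - 0.01359j) × (-0.23642 + 0.21313j) = 0.00440 + 0.00186j  (running Σ = 0.00463 + 0.00183j)
  m=-3: (0.00515 - 0.07971j) × (0.14627 - 0.08973j) = -0.00640 - 0.01212j  (running Σ = -0.00176 - 0.01029j)
  m=-2: (0.15216 - 0.23916j) × (0.25648 - 0.09854j) = 0.01546 - 0.07633j  (running Σ = 0.01369 - 0.08662j)
  m=-1: (0.51820 - 0.28450j) × (-0.17581 + 0.03261j) = -0.08183 + 0.06692j  (running Σ = -0.06813 - 0.01970j)
  m=0: (0.40205 + 0.00000j) × (-0.26305 + 0.00000j) = -0.10576 + 0.00000j  (running Σ = -0.17389 - 0.01970j)
  m=1: (-0.51820 - 0.28450j) × (0.17581 + 0.03261j) = -0.08183 - 0.06692j  (running Σ = -0.25572 - 0.08662j)
  m=2: (0.15216 + 0.23916j) × (0.25648 + 0.09854j) = 0.01546 + 0.07633j  (running Σ = -0.24026 - 0.01029j)
  m=3: (-0.00515 - 0.07971j) × (-0.14627 - 0.08973j) = -0.00640 + 0.01212j  (running Σ = -0.24666 + 0.00183j)
  m=4: (-0.00636 + 0.01359j) × (-0.23642 - 0.21313j) = 0.00440 - 0.00186j  (running Σ = -0.24226 - 0.00002j)
  m=5: (0.00154 - 0.00112j) × (0.09144 + 0.11935j) = 0.00027 + 0.00008j  (running Σ = -0.24198 + 0.00006j)
  m=6: (-0.00015 + 0.00002j) × (0.21345 + 0.41984j) = -0.00004 - 0.00006j  (running Σ = -0.24202 - 0.00000j)
Total Σ_m = -0.24202 - 0.00000j. Multiply by 0.966644: -0.23395 - 0.00000j. P_6(cos γ) = -0.233951

-0.233951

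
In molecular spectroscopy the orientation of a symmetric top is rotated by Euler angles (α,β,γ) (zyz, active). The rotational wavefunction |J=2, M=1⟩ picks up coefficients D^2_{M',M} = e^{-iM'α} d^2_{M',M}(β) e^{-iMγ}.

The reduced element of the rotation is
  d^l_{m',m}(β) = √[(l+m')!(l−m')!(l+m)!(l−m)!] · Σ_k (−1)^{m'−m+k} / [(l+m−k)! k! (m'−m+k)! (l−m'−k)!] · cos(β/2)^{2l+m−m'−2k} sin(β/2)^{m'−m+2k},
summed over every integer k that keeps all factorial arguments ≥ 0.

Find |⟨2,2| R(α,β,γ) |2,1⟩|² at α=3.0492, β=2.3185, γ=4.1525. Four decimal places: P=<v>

First d^2_{2,1}(β=2.3185), then the phase factors e^{-i(2)α} and e^{-i(1)γ}:
With c≡cos(β/2)=0.400027 and s≡sin(β/2)=0.916503, N=[24·1·6·1]^{1/2}=12.000000
k∈{0} keeps every argument non-negative
  k=0: (−1)^1·12.0000/(6)·0.4000^3·0.9165^1 = -0.117336
d^2_{2,1}(2.3185) = -0.117336
|D^2_{2,1}|² = |d^2_{2,1}(β)|² = (-0.117336)² = 0.013768 (the z-rotation phases have unit modulus)

P=0.0138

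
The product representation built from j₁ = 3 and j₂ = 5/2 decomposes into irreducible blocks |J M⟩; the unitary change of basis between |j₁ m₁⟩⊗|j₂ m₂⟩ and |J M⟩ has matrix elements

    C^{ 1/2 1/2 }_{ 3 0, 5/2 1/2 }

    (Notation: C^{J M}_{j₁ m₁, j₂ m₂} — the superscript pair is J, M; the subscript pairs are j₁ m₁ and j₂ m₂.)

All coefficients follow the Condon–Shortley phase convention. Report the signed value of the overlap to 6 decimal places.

-0.377964

j₁+j₂−J=5  J+j₁−j₂=1  J−j₁+j₂=0  j₁+j₂+J+1=7
(j₁±m₁, j₂±m₂, J±M) = (3,3,3,2,1,0)
P² = 144/7
sum k=3..3:
  [3] −1/12 = -1/12
S = -1/12
C² = P²·S² = 1/7 ; C = -0.377964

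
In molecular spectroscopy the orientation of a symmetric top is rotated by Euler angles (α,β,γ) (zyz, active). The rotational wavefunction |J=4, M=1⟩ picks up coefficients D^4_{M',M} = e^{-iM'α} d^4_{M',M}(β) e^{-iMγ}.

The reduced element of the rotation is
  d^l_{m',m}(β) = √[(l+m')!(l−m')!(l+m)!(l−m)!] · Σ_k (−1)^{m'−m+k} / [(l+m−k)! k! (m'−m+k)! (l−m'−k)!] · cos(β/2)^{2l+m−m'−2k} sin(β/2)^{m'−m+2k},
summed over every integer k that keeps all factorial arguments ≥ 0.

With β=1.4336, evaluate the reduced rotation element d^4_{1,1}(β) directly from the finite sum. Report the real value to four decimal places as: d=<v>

d^4_{1,1}(β=1.4336) via the finite sum:
c=cos(1.433600/2)=0.753912, s=sin(1.433600/2)=0.656976; N=√[120·6·120·6]=720.000000
The bounds max(0,m−m')=0 and min(l+m,l−m')=3 give 4 terms
  k=0: (−1)^0·720.0000/(720)·0.7539^8·0.6570^0 = +0.104367
  k=1: (−1)^1·720.0000/(48)·0.7539^6·0.6570^2 = -1.188812
  k=2: (−1)^2·720.0000/(24)·0.7539^4·0.6570^4 = +1.805512
  k=3: (−1)^3·720.0000/(72)·0.7539^2·0.6570^6 = -0.457021
d^4_{1,1}(1.4336) = +0.104367 -1.188812 +1.805512 -0.457021 = +0.264046

d=0.2640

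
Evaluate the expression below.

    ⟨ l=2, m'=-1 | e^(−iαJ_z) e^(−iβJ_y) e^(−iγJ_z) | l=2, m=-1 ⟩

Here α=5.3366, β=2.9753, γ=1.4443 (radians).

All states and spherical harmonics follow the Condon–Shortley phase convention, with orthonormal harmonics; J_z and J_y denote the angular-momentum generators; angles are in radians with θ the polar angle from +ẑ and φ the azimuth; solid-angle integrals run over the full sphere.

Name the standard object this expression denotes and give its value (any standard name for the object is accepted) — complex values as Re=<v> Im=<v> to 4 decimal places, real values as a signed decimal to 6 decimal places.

Wigner D-matrix element, Re=-0.0180 Im=-0.0098

This is a Wigner D-matrix element — the rotation-matrix element ⟨l m'| R(α,β,γ) |l m⟩ in the angular-momentum basis.
Split into d^2_{-1,-1}(β=2.9753) × two z-phases.
c=cos(2.975300/2)=0.083051, s=sin(2.975300/2)=0.996545; N=√[1·6·1·6]=6.000000
The bounds max(0,m−m')=0 and min(l+m,l−m')=1 give 2 terms
  k=0: (−1)^0·6.0000/(6)·0.0831^4·0.9965^0 = +0.000048
  k=1: (−1)^1·6.0000/(2)·0.0831^2·0.9965^2 = -0.020549
d^2_{-1,-1}(2.9753) = +0.000048 -0.020549 = -0.020502
Phases: e^{-i·(-1)·5.3366}=+0.584457-0.811424i, e^{-i·(-1)·1.4443}=+0.126159+0.992010i ⇒ D=-0.018015-0.009788i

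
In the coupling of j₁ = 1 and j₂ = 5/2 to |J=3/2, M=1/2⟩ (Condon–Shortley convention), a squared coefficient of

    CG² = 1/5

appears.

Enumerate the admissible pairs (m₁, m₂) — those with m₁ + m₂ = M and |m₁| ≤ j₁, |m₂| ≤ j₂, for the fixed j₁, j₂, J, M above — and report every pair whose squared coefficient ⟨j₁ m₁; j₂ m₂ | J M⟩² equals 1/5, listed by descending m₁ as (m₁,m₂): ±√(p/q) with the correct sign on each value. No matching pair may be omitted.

(1,-1/2): +√(1/5)

Admissible pairs with m₁+m₂ = M = 1/2: (-1,3/2), (0,1/2), (1,-1/2)
  (m₁,m₂)=(1,-1/2): CG² = 1/5, CG = +√(1/5)   ← matches the target
  (m₁,m₂)=(0,1/2): CG² = 2/5, CG = −√(2/5)
  (m₁,m₂)=(-1,3/2): CG² = 2/5, CG = +√(2/5)
Pairs with CG² = 1/5: (1,-1/2): +√(1/5)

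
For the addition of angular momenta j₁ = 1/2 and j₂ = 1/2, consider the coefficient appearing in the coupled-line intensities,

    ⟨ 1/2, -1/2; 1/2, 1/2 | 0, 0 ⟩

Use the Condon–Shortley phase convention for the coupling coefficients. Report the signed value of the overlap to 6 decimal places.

−√(1/2) = -0.707107

j₁+j₂−J=1  J+j₁−j₂=0  J−j₁+j₂=0  j₁+j₂+J+1=2
(j₁±m₁, j₂±m₂, J±M) = (0,1,1,0,0,0)
P² = 1/2
sum k=1..1:
  [1] −1/1 = -1
S = -1
C² = P²·S² = 1/2 ; C = -0.707107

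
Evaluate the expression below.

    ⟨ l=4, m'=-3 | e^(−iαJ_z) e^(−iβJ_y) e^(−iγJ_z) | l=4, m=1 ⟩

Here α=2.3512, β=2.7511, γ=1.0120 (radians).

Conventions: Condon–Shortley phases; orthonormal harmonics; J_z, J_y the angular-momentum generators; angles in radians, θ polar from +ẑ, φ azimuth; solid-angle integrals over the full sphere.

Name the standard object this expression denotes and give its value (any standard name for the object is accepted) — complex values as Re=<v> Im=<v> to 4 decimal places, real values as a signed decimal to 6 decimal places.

Wigner D-matrix element, Re=-0.2417 Im=0.0596

This is a Wigner D-matrix element — the rotation-matrix element ⟨l m'| R(α,β,γ) |l m⟩ in the angular-momentum basis.
First d^4_{-3,1}(β=2.7511), then the phase factors e^{-i(-3)α} and e^{-i(1)γ}:
With c≡cos(β/2)=0.194008 and s≡sin(β/2)=0.981000, N=[1·5040·120·6]^{1/2}=1904.940944
The bounds max(0,m−m')=4 and min(l+m,l−m')=5 give 2 terms
  k=4: (−1)^0·1904.9409/(144)·0.1940^4·0.9810^4 = +0.017357
  k=5: (−1)^1·1904.9409/(240)·0.1940^2·0.9810^6 = -0.266271
d^4_{-3,1}(2.7511) = +0.017357 -0.266271 = -0.248914
D = (+0.717622+0.696433i)·(-0.248914)·(+0.530166-0.847894i) = -0.241686+0.059551i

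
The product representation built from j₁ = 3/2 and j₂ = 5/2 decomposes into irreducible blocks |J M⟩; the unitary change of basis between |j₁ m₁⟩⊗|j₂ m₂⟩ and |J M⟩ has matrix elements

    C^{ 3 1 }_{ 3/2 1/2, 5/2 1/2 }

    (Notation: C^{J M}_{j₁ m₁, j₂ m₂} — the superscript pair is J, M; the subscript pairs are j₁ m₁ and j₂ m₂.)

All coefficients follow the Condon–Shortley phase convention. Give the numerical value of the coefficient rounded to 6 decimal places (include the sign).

+0.129099  (= +√(1/60))

√[7·1!2!4!/8! · 2!1!3!2!4!2!] = √(48/5)
  +(−1)^0/∏(0,1,1,3,1,1)! = 1/6  (running 1/6)
  +(−1)^1/∏(1,0,0,2,2,2)! = -1/8  (running 1/24)
⟨..|..⟩ = √(48/5)·(1/24) = +0.129099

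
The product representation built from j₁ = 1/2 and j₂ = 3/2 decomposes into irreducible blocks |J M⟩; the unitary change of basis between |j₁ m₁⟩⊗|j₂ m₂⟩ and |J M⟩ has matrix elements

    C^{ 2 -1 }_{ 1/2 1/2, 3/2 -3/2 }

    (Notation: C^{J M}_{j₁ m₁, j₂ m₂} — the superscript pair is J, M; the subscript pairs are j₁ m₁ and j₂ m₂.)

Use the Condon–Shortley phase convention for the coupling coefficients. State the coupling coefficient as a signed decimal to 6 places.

√[5·0!1!3!/5! · 1!0!0!3!1!3!] = √(9)
  +(−1)^0/∏(0,0,0,0,1,3)! = 1/6  (running 1/6)
⟨..|..⟩ = √(9)·(1/6) = +0.500000

+0.500000  (= +√(1/4))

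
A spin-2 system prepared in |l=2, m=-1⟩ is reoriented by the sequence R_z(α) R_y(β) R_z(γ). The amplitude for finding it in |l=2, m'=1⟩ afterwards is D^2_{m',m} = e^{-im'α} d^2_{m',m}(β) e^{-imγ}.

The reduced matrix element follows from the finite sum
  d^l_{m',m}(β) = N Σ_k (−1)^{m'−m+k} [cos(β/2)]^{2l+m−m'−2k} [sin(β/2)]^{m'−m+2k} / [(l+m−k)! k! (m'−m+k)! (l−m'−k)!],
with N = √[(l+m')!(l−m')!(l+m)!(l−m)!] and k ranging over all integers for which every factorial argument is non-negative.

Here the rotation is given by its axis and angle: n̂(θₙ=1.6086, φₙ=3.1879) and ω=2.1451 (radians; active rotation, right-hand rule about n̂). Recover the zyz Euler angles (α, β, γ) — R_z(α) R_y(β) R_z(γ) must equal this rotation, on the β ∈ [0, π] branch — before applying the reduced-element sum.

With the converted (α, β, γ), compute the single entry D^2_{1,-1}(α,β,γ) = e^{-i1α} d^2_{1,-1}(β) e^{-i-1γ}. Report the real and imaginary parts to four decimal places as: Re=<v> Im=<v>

Axis–angle → zyz. n̂ = (sinθₙcosφₙ, sinθₙsinφₙ, cosθₙ) = (-0.998214, -0.046258, -0.037795), ω = 2.1451.
R = I cosω + sinω [n̂]ₓ + (1−cosω) n̂n̂ᵀ gives
  R = [+0.994493, +0.102991, +0.019386; +0.039528, -0.539948, +0.840770; +0.097059, -0.835374, -0.541046]
β = atan2(√(R₁₃²+R₂₃²), R₃₃) = 2.142477; α = atan2(R₂₃, R₁₃) mod 2π = 1.547743; γ = atan2(R₃₂, −R₃₁) mod 2π = 4.596721
D^2_{1,-1}(1.5477,2.1425,4.5967) = e^{-i·1·1.5477}·d^2_{1,-1}(2.1425)·e^{-i·-1·4.5967}. Compute d first:
c=cos(2.142477/2)=0.479038, s=sin(2.142477/2)=0.877794; N=√[6·1·1·6]=6.000000
k∈{0,1} keeps every argument non-negative
  k=0: (−1)^2·6.0000/(2)·0.4790^2·0.8778^2 = +0.530452
  k=1: (−1)^3·6.0000/(6)·0.4790^0·0.8778^4 = -0.593706
d^2_{1,-1}(2.1425) = +0.530452 -0.593706 = -0.063254
Attach z-rotation phases: D = e^{-i(1)(1.5477)}·(-0.063254)·e^{-i(-1)(4.5967)} = +0.062982-0.005850i

Re=0.0630 Im=-0.0058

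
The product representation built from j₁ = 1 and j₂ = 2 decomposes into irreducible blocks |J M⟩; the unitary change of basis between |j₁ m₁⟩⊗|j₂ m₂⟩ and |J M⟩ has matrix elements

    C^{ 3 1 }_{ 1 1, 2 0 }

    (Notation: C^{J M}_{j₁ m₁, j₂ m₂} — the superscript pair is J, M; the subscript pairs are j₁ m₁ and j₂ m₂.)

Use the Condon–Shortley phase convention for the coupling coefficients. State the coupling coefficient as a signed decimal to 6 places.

triangle: 0!×2!×4!/7! = 48/5040
(j±m)!: 2!×0!×2!×2!×4!×2! = 384
prefactor² = (2J+1)×Δ×N² = 128/5
  k=0: +1/(0!×0!×0!×2!×2!×2!) = 1/8
Σ = 1/8  ⇒  CG² = 128/5×(1/8)² = 2/5
CG = +√(2/5) = +0.632456

+√(2/5) = +0.632456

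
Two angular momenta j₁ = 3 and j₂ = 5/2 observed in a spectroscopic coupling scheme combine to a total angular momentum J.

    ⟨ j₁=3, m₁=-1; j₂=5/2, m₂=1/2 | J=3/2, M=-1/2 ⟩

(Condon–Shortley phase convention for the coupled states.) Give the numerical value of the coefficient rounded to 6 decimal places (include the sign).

√[4·4!2!1!/8! · 2!4!3!2!1!2!] = √(192/35)
  +(−1)^2/∏(2,2,2,1,0,0)! = 1/8  (running 1/8)
  +(−1)^3/∏(3,1,1,0,1,1)! = -1/6  (running -1/24)
⟨..|..⟩ = √(192/35)·(-1/24) = -0.097590

−√(1/105) = -0.097590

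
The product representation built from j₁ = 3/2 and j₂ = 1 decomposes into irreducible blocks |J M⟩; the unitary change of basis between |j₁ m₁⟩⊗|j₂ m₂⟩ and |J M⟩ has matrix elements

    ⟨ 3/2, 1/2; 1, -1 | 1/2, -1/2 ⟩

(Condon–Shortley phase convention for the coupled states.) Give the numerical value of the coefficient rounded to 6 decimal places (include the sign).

√[2·2!1!0!/4! · 2!1!0!2!0!1!] = √(2/3)
  +(−1)^0/∏(0,2,1,0,0,0)! = 1/2  (running 1/2)
⟨..|..⟩ = √(2/3)·(1/2) = +0.408248

+√(1/6) = +0.408248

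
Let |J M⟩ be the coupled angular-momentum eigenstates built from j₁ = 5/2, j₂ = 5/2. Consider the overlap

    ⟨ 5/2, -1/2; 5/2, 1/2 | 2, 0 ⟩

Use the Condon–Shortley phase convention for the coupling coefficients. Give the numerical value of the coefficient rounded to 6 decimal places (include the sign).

+0.436436  (= +√(4/21))

√[5·3!2!2!/8! · 2!3!3!2!2!2!] = √(12/7)
  +(−1)^1/∏(1,2,2,2,0,0)! = -1/8  (running -1/8)
  +(−1)^2/∏(2,1,1,1,1,1)! = 1/2  (running 3/8)
  +(−1)^3/∏(3,0,0,0,2,2)! = -1/24  (running 1/3)
⟨..|..⟩ = √(12/7)·(1/3) = +0.436436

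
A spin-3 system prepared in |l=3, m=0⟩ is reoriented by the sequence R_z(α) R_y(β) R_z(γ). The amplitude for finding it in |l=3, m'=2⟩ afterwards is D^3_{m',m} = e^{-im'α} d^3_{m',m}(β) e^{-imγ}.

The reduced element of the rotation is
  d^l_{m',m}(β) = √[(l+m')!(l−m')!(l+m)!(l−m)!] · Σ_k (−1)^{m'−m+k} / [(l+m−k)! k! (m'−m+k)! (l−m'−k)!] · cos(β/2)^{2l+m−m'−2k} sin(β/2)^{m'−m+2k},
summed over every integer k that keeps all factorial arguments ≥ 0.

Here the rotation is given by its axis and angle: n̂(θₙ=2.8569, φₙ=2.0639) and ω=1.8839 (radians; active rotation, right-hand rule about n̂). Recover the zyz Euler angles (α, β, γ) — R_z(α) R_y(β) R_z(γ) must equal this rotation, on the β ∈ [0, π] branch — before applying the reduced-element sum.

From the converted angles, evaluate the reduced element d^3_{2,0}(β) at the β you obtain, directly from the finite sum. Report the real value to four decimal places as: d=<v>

d=0.2403

Axis–angle → zyz. n̂ = (sinθₙcosφₙ, sinθₙsinφₙ, cosθₙ) = (-0.132950, +0.247403, -0.959748), ω = 1.8839.
R = I cosω + sinω [n̂]ₓ + (1−cosω) n̂n̂ᵀ gives
  R = [-0.284893, +0.870064, +0.402275; -0.956110, -0.227952, -0.184094; -0.068475, -0.437066, +0.896819]
β = atan2(√(R₁₃²+R₂₃²), R₃₃) = 0.458270; α = atan2(R₂₃, R₁₃) mod 2π = 5.854002; γ = atan2(R₃₂, −R₃₁) mod 2π = 4.867794
d^3_{2,0}(β=0.4583) via the finite sum:
Half-angle: c=0.973863, s=0.227135. N=√(120·1·6·6)=65.726707
k: max(0,(0)−(2))=0 … min(3+(0),3−(2))=1
  k=0: (−1)^2·65.7267/(12)·0.9739^4·0.2271^2 = +0.254169
  k=1: (−1)^3·65.7267/(12)·0.9739^2·0.2271^4 = -0.013826
d^3_{2,0}(0.4583) = +0.254169 -0.013826 = +0.240343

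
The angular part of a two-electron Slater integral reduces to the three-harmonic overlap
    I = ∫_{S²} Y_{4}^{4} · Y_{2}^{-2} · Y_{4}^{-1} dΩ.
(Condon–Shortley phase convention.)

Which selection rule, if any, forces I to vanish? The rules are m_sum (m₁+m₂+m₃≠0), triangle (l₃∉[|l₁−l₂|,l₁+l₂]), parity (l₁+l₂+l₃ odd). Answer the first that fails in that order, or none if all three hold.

m_sum

m₁+m₂+m₃ = 4 − 2 − 1 = 1  ✗
triangle: |4−2|=2 ≤ l₃=4 ≤ 4+2=6
parity: l₁+l₂+l₃ = 10 is even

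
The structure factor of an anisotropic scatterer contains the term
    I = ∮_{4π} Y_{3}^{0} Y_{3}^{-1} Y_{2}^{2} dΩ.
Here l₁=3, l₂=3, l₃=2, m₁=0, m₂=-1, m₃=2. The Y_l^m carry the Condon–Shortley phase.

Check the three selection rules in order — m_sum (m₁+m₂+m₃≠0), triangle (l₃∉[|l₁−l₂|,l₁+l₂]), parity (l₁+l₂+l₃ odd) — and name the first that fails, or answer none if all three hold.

Σmᵢ = 1  ✗
l₃∈[|l₁−l₂|,l₁+l₂]=[0,6], have l₃=2
Σlᵢ = 8 ⇒ even

m_sum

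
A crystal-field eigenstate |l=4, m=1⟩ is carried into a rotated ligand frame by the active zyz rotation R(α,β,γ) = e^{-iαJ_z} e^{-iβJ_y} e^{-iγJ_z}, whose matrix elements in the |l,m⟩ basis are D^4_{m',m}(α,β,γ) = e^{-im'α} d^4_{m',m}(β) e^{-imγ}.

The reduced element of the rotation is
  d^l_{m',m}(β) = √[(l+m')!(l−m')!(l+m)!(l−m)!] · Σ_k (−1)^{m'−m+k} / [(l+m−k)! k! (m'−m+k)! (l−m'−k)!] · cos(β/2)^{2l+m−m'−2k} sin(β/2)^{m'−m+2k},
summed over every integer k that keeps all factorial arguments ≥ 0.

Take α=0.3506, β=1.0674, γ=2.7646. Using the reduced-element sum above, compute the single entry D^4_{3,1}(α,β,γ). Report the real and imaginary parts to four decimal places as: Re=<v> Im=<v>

Re=-0.2730 Im=0.2185

D^4_{3,1}(0.3506,1.0674,2.7646) = e^{-i·3·0.3506}·d^4_{3,1}(1.0674)·e^{-i·1·2.7646}. Compute d first:
c=cos(1.067400/2)=0.860931, s=sin(1.067400/2)=0.508722; N=√[5040·1·120·6]=1904.940944
k∈{0,1} keeps every argument non-negative
  k=0: (−1)^2·1904.9409/(240)·0.8609^6·0.5087^2 = +0.836452
  k=1: (−1)^3·1904.9409/(144)·0.8609^4·0.5087^4 = -0.486760
d^4_{3,1}(1.0674) = +0.836452 -0.486760 = +0.349692
D = (+0.496009-0.868317i)·(+0.349692)·(-0.929776-0.368126i) = -0.273049+0.218469i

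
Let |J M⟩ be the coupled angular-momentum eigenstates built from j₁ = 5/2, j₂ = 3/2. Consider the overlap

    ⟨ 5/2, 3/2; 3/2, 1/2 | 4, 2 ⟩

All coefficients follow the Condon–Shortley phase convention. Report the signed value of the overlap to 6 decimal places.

j₁+j₂−J=0  J+j₁−j₂=5  J−j₁+j₂=3  j₁+j₂+J+1=9
(j₁±m₁, j₂±m₂, J±M) = (4,1,2,1,6,2)
P² = 8640/7
sum k=0..0:
  [0] +1/48 = 1/48
S = 1/48
C² = P²·S² = 15/28 ; C = +0.731925

+√(15/28) ≈ +0.731925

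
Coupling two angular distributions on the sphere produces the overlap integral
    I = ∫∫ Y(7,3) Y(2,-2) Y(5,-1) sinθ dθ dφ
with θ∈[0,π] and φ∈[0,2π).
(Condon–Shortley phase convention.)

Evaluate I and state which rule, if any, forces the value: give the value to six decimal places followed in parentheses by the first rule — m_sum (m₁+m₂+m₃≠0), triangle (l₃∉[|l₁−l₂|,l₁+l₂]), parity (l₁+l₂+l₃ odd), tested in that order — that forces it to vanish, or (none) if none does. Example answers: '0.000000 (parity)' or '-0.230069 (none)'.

m-sum 0 ✓  L=14 even ✓  5≤5≤9 ✓
Π(2lᵢ+1) = 15×5×11 = 825
triangle coeff Δ(7,2,5) = 1/15015
Σ_t [2,2]: t=2:+1/57600 = 1/57600
(3j)²=21/715 [(7 2 5; 0 0 0)], sign=-1
Σ_t [0,0]: t=0:+1/414720 = 1/414720
(3j)²=2/143 [(7 2 5; 3 -2 -1)], sign=+1
⇒ 4πI² = 630/1859
I = (-1)√(630/1859/(4π)) = -0.16421985
No selection rule forces the value: the integral is nonzero (none).

-0.164220 (none)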